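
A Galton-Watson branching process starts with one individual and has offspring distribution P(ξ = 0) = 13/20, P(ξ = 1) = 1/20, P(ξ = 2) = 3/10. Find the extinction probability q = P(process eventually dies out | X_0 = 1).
q = 1

Mean offspring μ = 0·13/20 + 1·1/20 + 2·3/10 = 13/20 ≤ 1. For μ ≤ 1 with offspring not concentrated at 1, the Galton-Watson process goes extinct almost surely, so q = 1.
(Algebraic check: The pgf is f(s) = 13/20 + 1/20·s + 3/10·s². The extinction probability q is the smallest fixed point of f in [0, 1]. Setting s = f(s):
  3/10·s² + (1/20 − 1)·s + 13/20 = 0
  3/10·s² − (13/20 + 3/10)·s + 13/20 = 0
which factors as (s − 1)·(3/10·s − 13/20) = 0, giving roots s = 1 and s = (13/20)/(3/10) = 13/6. Since 13/6 ≥ 1, the smallest root in [0, 1] is s = 1.)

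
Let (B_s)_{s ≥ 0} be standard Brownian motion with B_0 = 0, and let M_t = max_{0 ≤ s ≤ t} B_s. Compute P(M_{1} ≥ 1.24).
P(M_{1} ≥ 1.24) = 2·P(B_{1} ≥ 1.24) = 2(1 − Φ(1.24/√1)) ≈ 0.2150

By the reflection principle for Brownian motion, P(M_t ≥ a) = 2 · P(B_t ≥ a) for a ≥ 0. Since B_t ~ N(0, t), P(B_t ≥ 1.24) = 1 − Φ(1.24/√t) = 1 − Φ(1.24/√1) = 1 − Φ(1.2400). So
  P(M_{1} ≥ 1.24) = 2(1 − Φ(1.2400)) ≈ 0.2150.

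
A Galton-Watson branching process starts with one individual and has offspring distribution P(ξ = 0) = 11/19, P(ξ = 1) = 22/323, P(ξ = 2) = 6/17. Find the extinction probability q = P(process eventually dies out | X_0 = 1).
q = 1

Mean offspring μ = 0·11/19 + 1·22/323 + 2·6/17 = 250/323 ≤ 1. For μ ≤ 1 with offspring not concentrated at 1, the Galton-Watson process goes extinct almost surely, so q = 1.
(Algebraic check: The pgf is f(s) = 11/19 + 22/323·s + 6/17·s². The extinction probability q is the smallest fixed point of f in [0, 1]. Setting s = f(s):
  6/17·s² + (22/323 − 1)·s + 11/19 = 0
  6/17·s² − (11/19 + 6/17)·s + 11/19 = 0
which factors as (s − 1)·(6/17·s − 11/19) = 0, giving roots s = 1 and s = (11/19)/(6/17) = 187/114. Since 187/114 ≥ 1, the smallest root in [0, 1] is s = 1.)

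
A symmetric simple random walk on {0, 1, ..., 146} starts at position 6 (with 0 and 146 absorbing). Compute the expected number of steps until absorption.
E[τ | X_0 = 6] = 840

Let v_k = E[τ | X_0 = k]. Boundary: v_0 = v_146 = 0. Recurrence: v_k = 1 + (v_{k-1} + v_{k+1})/2 for 1 ≤ k ≤ 145. The particular solution to v_k − (v_{k-1} + v_{k+1})/2 = 1 is v_k = −k^2. Adding homogeneous solution A + B k and matching boundaries gives v_k = k (146 − k). Substituting k = 6: v_6 = 6 · 140 = 840.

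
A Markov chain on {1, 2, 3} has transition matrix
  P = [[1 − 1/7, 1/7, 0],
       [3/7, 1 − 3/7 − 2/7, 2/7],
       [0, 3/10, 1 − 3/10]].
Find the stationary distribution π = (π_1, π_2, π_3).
π = (63/104, 21/104, 5/26)

This is a birth-death chain on three states, which satisfies detailed balance: π_1 · P_{12} = π_2 · P_{21} and π_2 · P_{23} = π_3 · P_{32}.
From π_1 · 1/7 = π_2 · 3/7: π_2/π_1 = (1/7)/(3/7) = 1/3.
From π_2 · 2/7 = π_3 · 3/10: π_3/π_2 = (2/7)/(3/10) = 20/21.
Take π_1 proportional to 1; then unnormalized π = (1, 1/3, 20/63). Normalize by dividing by the sum 104/63:
  π = (63/104, 21/104, 5/26).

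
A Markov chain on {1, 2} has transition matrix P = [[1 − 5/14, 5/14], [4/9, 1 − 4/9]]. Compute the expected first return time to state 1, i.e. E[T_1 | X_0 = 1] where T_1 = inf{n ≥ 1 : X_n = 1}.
E[T_1 | X_0 = 1] = 1/π_1 = 101/56

For an irreducible recurrent Markov chain with stationary distribution π, E[T_i | X_0 = i] = 1/π_i (Kac's formula). Here π_1 = (4/9)/(5/14 + 4/9) = (4/9)/(101/126) = 56/101, so E[T_1 | X_0 = 1] = 1/π_1 = (5/14 + 4/9)/(4/9) = (101/126)/(4/9) = 101/56.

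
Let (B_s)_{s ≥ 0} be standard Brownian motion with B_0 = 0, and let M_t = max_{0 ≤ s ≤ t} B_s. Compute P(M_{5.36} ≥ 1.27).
P(M_{5.36} ≥ 1.27) = 2·P(B_{5.36} ≥ 1.27) = 2(1 − Φ(1.27/√5.36)) ≈ 0.5833

By the reflection principle for Brownian motion, P(M_t ≥ a) = 2 · P(B_t ≥ a) for a ≥ 0. Since B_t ~ N(0, t), P(B_t ≥ 1.27) = 1 − Φ(1.27/√t) = 1 − Φ(1.27/√5.36) = 1 − Φ(0.5486). So
  P(M_{5.36} ≥ 1.27) = 2(1 − Φ(0.5486)) ≈ 0.5833.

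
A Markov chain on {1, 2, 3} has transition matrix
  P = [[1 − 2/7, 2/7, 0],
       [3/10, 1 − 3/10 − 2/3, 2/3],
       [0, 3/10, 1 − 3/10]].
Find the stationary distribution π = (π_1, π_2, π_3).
π = (189/769, 180/769, 400/769)

This is a birth-death chain on three states, which satisfies detailed balance: π_1 · P_{12} = π_2 · P_{21} and π_2 · P_{23} = π_3 · P_{32}.
From π_1 · 2/7 = π_2 · 3/10: π_2/π_1 = (2/7)/(3/10) = 20/21.
From π_2 · 2/3 = π_3 · 3/10: π_3/π_2 = (2/3)/(3/10) = 20/9.
Take π_1 proportional to 1; then unnormalized π = (1, 20/21, 400/189). Normalize by dividing by the sum 769/189:
  π = (189/769, 180/769, 400/769).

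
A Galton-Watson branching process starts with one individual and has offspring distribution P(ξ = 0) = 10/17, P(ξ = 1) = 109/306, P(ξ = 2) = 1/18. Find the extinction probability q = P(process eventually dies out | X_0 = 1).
q = 1

Mean offspring μ = 0·10/17 + 1·109/306 + 2·1/18 = 143/306 ≤ 1. For μ ≤ 1 with offspring not concentrated at 1, the Galton-Watson process goes extinct almost surely, so q = 1.
(Algebraic check: The pgf is f(s) = 10/17 + 109/306·s + 1/18·s². The extinction probability q is the smallest fixed point of f in [0, 1]. Setting s = f(s):
  1/18·s² + (109/306 − 1)·s + 10/17 = 0
  1/18·s² − (10/17 + 1/18)·s + 10/17 = 0
which factors as (s − 1)·(1/18·s − 10/17) = 0, giving roots s = 1 and s = (10/17)/(1/18) = 180/17. Since 180/17 ≥ 1, the smallest root in [0, 1] is s = 1.)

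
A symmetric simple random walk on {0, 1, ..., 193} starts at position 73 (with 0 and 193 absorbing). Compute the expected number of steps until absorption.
E[τ | X_0 = 73] = 8760

Let v_k = E[τ | X_0 = k]. Boundary: v_0 = v_193 = 0. Recurrence: v_k = 1 + (v_{k-1} + v_{k+1})/2 for 1 ≤ k ≤ 192. The particular solution to v_k − (v_{k-1} + v_{k+1})/2 = 1 is v_k = −k^2. Adding homogeneous solution A + B k and matching boundaries gives v_k = k (193 − k). Substituting k = 73: v_73 = 73 · 120 = 8760.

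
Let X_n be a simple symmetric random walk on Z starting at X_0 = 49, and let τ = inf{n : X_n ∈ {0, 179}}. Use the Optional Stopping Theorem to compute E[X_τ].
E[X_τ] = 49

X_n is a martingale and τ is a bounded-mean stopping time (indeed τ is finite a.s. with bounded expectation since the walk is in a bounded region). By the OST, E[X_τ] = E[X_0] = 49. Equivalently: E[X_τ] = 179 · P(hit 179 first) + 0 · P(hit 0 first) = 179 · (49/179) = 49.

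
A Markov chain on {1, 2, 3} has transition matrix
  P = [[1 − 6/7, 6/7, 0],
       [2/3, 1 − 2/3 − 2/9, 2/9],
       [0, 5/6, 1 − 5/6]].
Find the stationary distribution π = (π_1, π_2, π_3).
π = (35/92, 45/92, 3/23)

This is a birth-death chain on three states, which satisfies detailed balance: π_1 · P_{12} = π_2 · P_{21} and π_2 · P_{23} = π_3 · P_{32}.
From π_1 · 6/7 = π_2 · 2/3: π_2/π_1 = (6/7)/(2/3) = 9/7.
From π_2 · 2/9 = π_3 · 5/6: π_3/π_2 = (2/9)/(5/6) = 4/15.
Take π_1 proportional to 1; then unnormalized π = (1, 9/7, 12/35). Normalize by dividing by the sum 92/35:
  π = (35/92, 45/92, 3/23).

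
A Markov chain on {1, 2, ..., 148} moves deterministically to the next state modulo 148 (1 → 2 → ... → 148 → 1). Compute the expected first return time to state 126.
E[T_126 | X_0 = 126] = 148

The chain cycles deterministically, so starting at state 126 it returns in exactly 148 steps. Equivalently, the stationary distribution is uniform π_j = 1/148 for every state j, so by Kac's formula E[T_126] = 1/π_126 = 148.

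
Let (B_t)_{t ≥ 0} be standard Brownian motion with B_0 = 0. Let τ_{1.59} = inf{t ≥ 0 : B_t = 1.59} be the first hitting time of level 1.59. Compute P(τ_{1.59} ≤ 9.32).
P(τ_{1.59} ≤ 9.32) = 2(1 − Φ(1.59/√9.32)) = 2(1 − Φ(0.5208)) ≈ 0.6025

By the reflection principle for standard BM, P(τ_b ≤ t) = 2 · P(B_t ≥ b). Since B_t ~ N(0, t), P(B_t ≥ 1.59) = 1 − Φ(1.59/√t) = 1 − Φ(1.59/√9.32) = 1 − Φ(0.5208) ≈ 0.30125. Doubling: P(τ_{1.59} ≤ 9.32) ≈ 2 · 0.30125 = 0.60250 ≈ 0.6025.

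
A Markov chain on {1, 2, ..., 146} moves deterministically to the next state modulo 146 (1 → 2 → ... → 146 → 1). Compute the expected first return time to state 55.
E[T_55 | X_0 = 55] = 146

The chain cycles deterministically, so starting at state 55 it returns in exactly 146 steps. Equivalently, the stationary distribution is uniform π_j = 1/146 for every state j, so by Kac's formula E[T_55] = 1/π_55 = 146.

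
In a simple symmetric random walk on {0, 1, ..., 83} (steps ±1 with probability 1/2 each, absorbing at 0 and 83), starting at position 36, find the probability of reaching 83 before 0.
P(hit 83 before 0) = 36/83

Let u_k = P(hit 83 before 0 | start at k). Then u_0 = 0, u_83 = 1, and u_k = u_{k-1}/2 + u_{k+1}/2 for 1 ≤ k ≤ 82. This harmonic recurrence is solved by u_k = k/83, giving u_36 = 36/83.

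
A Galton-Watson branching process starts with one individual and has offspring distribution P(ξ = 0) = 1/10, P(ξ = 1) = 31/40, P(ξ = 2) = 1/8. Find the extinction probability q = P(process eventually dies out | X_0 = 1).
q = 4/5

The pgf is f(s) = 1/10 + 31/40·s + 1/8·s². The extinction probability q is the smallest fixed point of f in [0, 1]. Setting s = f(s):
  1/8·s² + (31/40 − 1)·s + 1/10 = 0
  1/8·s² − (1/10 + 1/8)·s + 1/10 = 0
which factors as (s − 1)·(1/8·s − 1/10) = 0, giving roots s = 1 and s = (1/10)/(1/8) = 4/5.
Mean offspring μ = 31/40 + 2·1/8 = 41/40 > 1 (supercritical), so q < 1. The extinction probability is the smaller root: q = (1/10)/(1/8) = 4/5.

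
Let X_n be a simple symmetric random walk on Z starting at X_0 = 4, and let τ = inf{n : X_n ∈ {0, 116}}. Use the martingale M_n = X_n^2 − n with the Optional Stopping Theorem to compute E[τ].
E[τ] = 448

M_n = X_n^2 − n is a martingale (since E[X_{n+1}^2 | F_n] = X_n^2 + 1). By OST (τ has finite mean in a bounded region), E[M_τ] = E[M_0] = X_0^2 − 0 = 4^2 = 16. Also E[M_τ] = E[X_τ^2] − E[τ]. The walk exits at 0 or 116, with P(hit 116 first) = 4/116, so E[X_τ^2] = 116^2 · 4/116 + 0 = 464. Thus E[τ] = E[X_τ^2] − E[M_τ] = 464 − 16 = 448 = 4(116 − 4) = 448.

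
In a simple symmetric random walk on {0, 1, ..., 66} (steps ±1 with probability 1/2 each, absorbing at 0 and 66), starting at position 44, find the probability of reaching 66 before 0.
P(hit 66 before 0) = 44/66 = 2/3

Let u_k = P(hit 66 before 0 | start at k). Then u_0 = 0, u_66 = 1, and u_k = u_{k-1}/2 + u_{k+1}/2 for 1 ≤ k ≤ 65. This harmonic recurrence is solved by u_k = k/66, giving u_44 = 44/66 = 2/3.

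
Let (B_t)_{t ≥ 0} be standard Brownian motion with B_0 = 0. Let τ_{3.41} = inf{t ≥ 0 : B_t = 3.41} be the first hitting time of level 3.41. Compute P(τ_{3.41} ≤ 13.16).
P(τ_{3.41} ≤ 13.16) = 2(1 − Φ(3.41/√13.16)) = 2(1 − Φ(0.9400)) ≈ 0.3472

By the reflection principle for standard BM, P(τ_b ≤ t) = 2 · P(B_t ≥ b). Since B_t ~ N(0, t), P(B_t ≥ 3.41) = 1 − Φ(3.41/√t) = 1 − Φ(3.41/√13.16) = 1 − Φ(0.9400) ≈ 0.17361. Doubling: P(τ_{3.41} ≤ 13.16) ≈ 2 · 0.17361 = 0.34722 ≈ 0.3472.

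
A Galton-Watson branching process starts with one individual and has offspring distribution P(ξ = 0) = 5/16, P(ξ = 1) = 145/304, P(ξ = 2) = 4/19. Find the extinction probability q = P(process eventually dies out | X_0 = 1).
q = 1

Mean offspring μ = 0·5/16 + 1·145/304 + 2·4/19 = 273/304 ≤ 1. For μ ≤ 1 with offspring not concentrated at 1, the Galton-Watson process goes extinct almost surely, so q = 1.
(Algebraic check: The pgf is f(s) = 5/16 + 145/304·s + 4/19·s². The extinction probability q is the smallest fixed point of f in [0, 1]. Setting s = f(s):
  4/19·s² + (145/304 − 1)·s + 5/16 = 0
  4/19·s² − (5/16 + 4/19)·s + 5/16 = 0
which factors as (s − 1)·(4/19·s − 5/16) = 0, giving roots s = 1 and s = (5/16)/(4/19) = 95/64. Since 95/64 ≥ 1, the smallest root in [0, 1] is s = 1.)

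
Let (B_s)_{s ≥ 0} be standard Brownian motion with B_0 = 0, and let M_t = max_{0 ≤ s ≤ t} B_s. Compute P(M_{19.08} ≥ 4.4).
P(M_{19.08} ≥ 4.4) = 2·P(B_{19.08} ≥ 4.4) = 2(1 − Φ(4.4/√19.08)) ≈ 0.3138

By the reflection principle for Brownian motion, P(M_t ≥ a) = 2 · P(B_t ≥ a) for a ≥ 0. Since B_t ~ N(0, t), P(B_t ≥ 4.4) = 1 − Φ(4.4/√t) = 1 − Φ(4.4/√19.08) = 1 − Φ(1.0073). So
  P(M_{19.08} ≥ 4.4) = 2(1 − Φ(1.0073)) ≈ 0.3138.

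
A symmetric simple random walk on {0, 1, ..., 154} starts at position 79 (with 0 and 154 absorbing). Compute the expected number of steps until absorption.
E[τ | X_0 = 79] = 5925

Let v_k = E[τ | X_0 = k]. Boundary: v_0 = v_154 = 0. Recurrence: v_k = 1 + (v_{k-1} + v_{k+1})/2 for 1 ≤ k ≤ 153. The particular solution to v_k − (v_{k-1} + v_{k+1})/2 = 1 is v_k = −k^2. Adding homogeneous solution A + B k and matching boundaries gives v_k = k (154 − k). Substituting k = 79: v_79 = 79 · 75 = 5925.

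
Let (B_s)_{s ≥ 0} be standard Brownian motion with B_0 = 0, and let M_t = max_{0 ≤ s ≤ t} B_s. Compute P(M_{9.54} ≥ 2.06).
P(M_{9.54} ≥ 2.06) = 2·P(B_{9.54} ≥ 2.06) = 2(1 − Φ(2.06/√9.54)) ≈ 0.5048

By the reflection principle for Brownian motion, P(M_t ≥ a) = 2 · P(B_t ≥ a) for a ≥ 0. Since B_t ~ N(0, t), P(B_t ≥ 2.06) = 1 − Φ(2.06/√t) = 1 − Φ(2.06/√9.54) = 1 − Φ(0.6669). So
  P(M_{9.54} ≥ 2.06) = 2(1 − Φ(0.6669)) ≈ 0.5048.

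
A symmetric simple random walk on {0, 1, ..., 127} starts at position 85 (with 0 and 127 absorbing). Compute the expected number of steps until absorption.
E[τ | X_0 = 85] = 3570

Let v_k = E[τ | X_0 = k]. Boundary: v_0 = v_127 = 0. Recurrence: v_k = 1 + (v_{k-1} + v_{k+1})/2 for 1 ≤ k ≤ 126. The particular solution to v_k − (v_{k-1} + v_{k+1})/2 = 1 is v_k = −k^2. Adding homogeneous solution A + B k and matching boundaries gives v_k = k (127 − k). Substituting k = 85: v_85 = 85 · 42 = 3570.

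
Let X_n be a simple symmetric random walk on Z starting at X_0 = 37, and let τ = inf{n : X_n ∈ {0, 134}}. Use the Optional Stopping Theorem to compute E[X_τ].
E[X_τ] = 37

X_n is a martingale and τ is a bounded-mean stopping time (indeed τ is finite a.s. with bounded expectation since the walk is in a bounded region). By the OST, E[X_τ] = E[X_0] = 37. Equivalently: E[X_τ] = 134 · P(hit 134 first) + 0 · P(hit 0 first) = 134 · (37/134) = 37.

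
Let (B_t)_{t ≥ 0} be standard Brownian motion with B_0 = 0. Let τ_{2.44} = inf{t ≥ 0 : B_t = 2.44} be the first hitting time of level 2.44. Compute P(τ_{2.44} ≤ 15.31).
P(τ_{2.44} ≤ 15.31) = 2(1 − Φ(2.44/√15.31)) = 2(1 − Φ(0.6236)) ≈ 0.5329

By the reflection principle for standard BM, P(τ_b ≤ t) = 2 · P(B_t ≥ b). Since B_t ~ N(0, t), P(B_t ≥ 2.44) = 1 − Φ(2.44/√t) = 1 − Φ(2.44/√15.31) = 1 − Φ(0.6236) ≈ 0.26645. Doubling: P(τ_{2.44} ≤ 15.31) ≈ 2 · 0.26645 = 0.53290 ≈ 0.5329.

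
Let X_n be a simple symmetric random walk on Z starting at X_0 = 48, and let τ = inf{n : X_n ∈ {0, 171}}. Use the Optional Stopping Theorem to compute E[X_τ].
E[X_τ] = 48

X_n is a martingale and τ is a bounded-mean stopping time (indeed τ is finite a.s. with bounded expectation since the walk is in a bounded region). By the OST, E[X_τ] = E[X_0] = 48. Equivalently: E[X_τ] = 171 · P(hit 171 first) + 0 · P(hit 0 first) = 171 · (48/171) = 48.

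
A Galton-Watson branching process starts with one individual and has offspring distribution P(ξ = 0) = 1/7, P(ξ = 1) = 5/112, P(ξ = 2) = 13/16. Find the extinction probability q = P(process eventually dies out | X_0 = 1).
q = 16/91

The pgf is f(s) = 1/7 + 5/112·s + 13/16·s². The extinction probability q is the smallest fixed point of f in [0, 1]. Setting s = f(s):
  13/16·s² + (5/112 − 1)·s + 1/7 = 0
  13/16·s² − (1/7 + 13/16)·s + 1/7 = 0
which factors as (s − 1)·(13/16·s − 1/7) = 0, giving roots s = 1 and s = (1/7)/(13/16) = 16/91.
Mean offspring μ = 5/112 + 2·13/16 = 187/112 > 1 (supercritical), so q < 1. The extinction probability is the smaller root: q = (1/7)/(13/16) = 16/91.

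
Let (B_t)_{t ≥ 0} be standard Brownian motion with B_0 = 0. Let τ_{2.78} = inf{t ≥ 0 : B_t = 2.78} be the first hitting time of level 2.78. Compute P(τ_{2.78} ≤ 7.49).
P(τ_{2.78} ≤ 7.49) = 2(1 − Φ(2.78/√7.49)) = 2(1 − Φ(1.0158)) ≈ 0.3097

By the reflection principle for standard BM, P(τ_b ≤ t) = 2 · P(B_t ≥ b). Since B_t ~ N(0, t), P(B_t ≥ 2.78) = 1 − Φ(2.78/√t) = 1 − Φ(2.78/√7.49) = 1 − Φ(1.0158) ≈ 0.15486. Doubling: P(τ_{2.78} ≤ 7.49) ≈ 2 · 0.15486 = 0.30972 ≈ 0.3097.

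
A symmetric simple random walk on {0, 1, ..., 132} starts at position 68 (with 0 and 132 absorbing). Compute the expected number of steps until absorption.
E[τ | X_0 = 68] = 4352

Let v_k = E[τ | X_0 = k]. Boundary: v_0 = v_132 = 0. Recurrence: v_k = 1 + (v_{k-1} + v_{k+1})/2 for 1 ≤ k ≤ 131. The particular solution to v_k − (v_{k-1} + v_{k+1})/2 = 1 is v_k = −k^2. Adding homogeneous solution A + B k and matching boundaries gives v_k = k (132 − k). Substituting k = 68: v_68 = 68 · 64 = 4352.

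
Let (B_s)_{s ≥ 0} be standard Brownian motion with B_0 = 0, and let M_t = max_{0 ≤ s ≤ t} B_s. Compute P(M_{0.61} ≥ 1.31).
P(M_{0.61} ≥ 1.31) = 2·P(B_{0.61} ≥ 1.31) = 2(1 − Φ(1.31/√0.61)) ≈ 0.0935

By the reflection principle for Brownian motion, P(M_t ≥ a) = 2 · P(B_t ≥ a) for a ≥ 0. Since B_t ~ N(0, t), P(B_t ≥ 1.31) = 1 − Φ(1.31/√t) = 1 − Φ(1.31/√0.61) = 1 − Φ(1.6773). So
  P(M_{0.61} ≥ 1.31) = 2(1 − Φ(1.6773)) ≈ 0.0935.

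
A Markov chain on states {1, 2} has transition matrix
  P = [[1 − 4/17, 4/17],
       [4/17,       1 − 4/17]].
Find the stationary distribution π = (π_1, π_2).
π_1 = 1/2, π_2 = 1/2

Solve πP = π with π_1 + π_2 = 1. From πP = π: π_1 · (1 − 4/17) + π_2 · 4/17 = π_1 ⇒ π_2 · 4/17 = π_1 · 4/17 ⇒ π_2/π_1 = (4/17)/(4/17) = 1. Together with π_1 + π_2 = 1:
  π_1 = (4/17)/(4/17 + 4/17) = (4/17)/(8/17) = 1/2,
  π_2 = (4/17)/(4/17 + 4/17) = (4/17)/(8/17) = 1/2.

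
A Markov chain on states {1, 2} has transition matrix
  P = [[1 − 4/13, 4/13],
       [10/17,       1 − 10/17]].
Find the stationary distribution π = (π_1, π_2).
π_1 = 65/99, π_2 = 34/99

Solve πP = π with π_1 + π_2 = 1. From πP = π: π_1 · (1 − 4/13) + π_2 · 10/17 = π_1 ⇒ π_2 · 10/17 = π_1 · 4/13 ⇒ π_2/π_1 = (4/13)/(10/17) = 34/65. Together with π_1 + π_2 = 1:
  π_1 = (10/17)/(4/13 + 10/17) = (10/17)/(198/221) = 65/99,
  π_2 = (4/13)/(4/13 + 10/17) = (4/13)/(198/221) = 34/99.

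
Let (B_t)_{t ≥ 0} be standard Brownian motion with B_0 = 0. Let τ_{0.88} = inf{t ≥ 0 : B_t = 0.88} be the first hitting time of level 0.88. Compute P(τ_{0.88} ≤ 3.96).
P(τ_{0.88} ≤ 3.96) = 2(1 − Φ(0.88/√3.96)) = 2(1 − Φ(0.4422)) ≈ 0.6583

By the reflection principle for standard BM, P(τ_b ≤ t) = 2 · P(B_t ≥ b). Since B_t ~ N(0, t), P(B_t ≥ 0.88) = 1 − Φ(0.88/√t) = 1 − Φ(0.88/√3.96) = 1 − Φ(0.4422) ≈ 0.32917. Doubling: P(τ_{0.88} ≤ 3.96) ≈ 2 · 0.32917 = 0.65834 ≈ 0.6583.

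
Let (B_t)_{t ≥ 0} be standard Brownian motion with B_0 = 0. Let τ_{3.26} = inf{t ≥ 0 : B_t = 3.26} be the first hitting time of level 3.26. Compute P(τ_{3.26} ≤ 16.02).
P(τ_{3.26} ≤ 16.02) = 2(1 − Φ(3.26/√16.02)) = 2(1 − Φ(0.8145)) ≈ 0.4154

By the reflection principle for standard BM, P(τ_b ≤ t) = 2 · P(B_t ≥ b). Since B_t ~ N(0, t), P(B_t ≥ 3.26) = 1 − Φ(3.26/√t) = 1 − Φ(3.26/√16.02) = 1 − Φ(0.8145) ≈ 0.20768. Doubling: P(τ_{3.26} ≤ 16.02) ≈ 2 · 0.20768 = 0.41536 ≈ 0.4154.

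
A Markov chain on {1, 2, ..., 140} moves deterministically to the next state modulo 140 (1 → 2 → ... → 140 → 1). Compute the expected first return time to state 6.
E[T_6 | X_0 = 6] = 140

The chain cycles deterministically, so starting at state 6 it returns in exactly 140 steps. Equivalently, the stationary distribution is uniform π_j = 1/140 for every state j, so by Kac's formula E[T_6] = 1/π_6 = 140.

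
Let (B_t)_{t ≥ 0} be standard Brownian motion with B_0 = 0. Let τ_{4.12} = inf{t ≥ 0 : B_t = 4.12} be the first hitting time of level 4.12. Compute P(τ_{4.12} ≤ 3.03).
P(τ_{4.12} ≤ 3.03) = 2(1 − Φ(4.12/√3.03)) = 2(1 − Φ(2.3669)) ≈ 0.0179

By the reflection principle for standard BM, P(τ_b ≤ t) = 2 · P(B_t ≥ b). Since B_t ~ N(0, t), P(B_t ≥ 4.12) = 1 − Φ(4.12/√t) = 1 − Φ(4.12/√3.03) = 1 − Φ(2.3669) ≈ 0.00897. Doubling: P(τ_{4.12} ≤ 3.03) ≈ 2 · 0.00897 = 0.01794 ≈ 0.0179.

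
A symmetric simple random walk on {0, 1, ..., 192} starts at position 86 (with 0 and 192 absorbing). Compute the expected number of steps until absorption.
E[τ | X_0 = 86] = 9116

Let v_k = E[τ | X_0 = k]. Boundary: v_0 = v_192 = 0. Recurrence: v_k = 1 + (v_{k-1} + v_{k+1})/2 for 1 ≤ k ≤ 191. The particular solution to v_k − (v_{k-1} + v_{k+1})/2 = 1 is v_k = −k^2. Adding homogeneous solution A + B k and matching boundaries gives v_k = k (192 − k). Substituting k = 86: v_86 = 86 · 106 = 9116.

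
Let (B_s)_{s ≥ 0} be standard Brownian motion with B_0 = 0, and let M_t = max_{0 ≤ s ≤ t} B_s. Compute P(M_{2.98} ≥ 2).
P(M_{2.98} ≥ 2) = 2·P(B_{2.98} ≥ 2) = 2(1 − Φ(2/√2.98)) ≈ 0.2466

By the reflection principle for Brownian motion, P(M_t ≥ a) = 2 · P(B_t ≥ a) for a ≥ 0. Since B_t ~ N(0, t), P(B_t ≥ 2) = 1 − Φ(2/√t) = 1 − Φ(2/√2.98) = 1 − Φ(1.1586). So
  P(M_{2.98} ≥ 2) = 2(1 − Φ(1.1586)) ≈ 0.2466.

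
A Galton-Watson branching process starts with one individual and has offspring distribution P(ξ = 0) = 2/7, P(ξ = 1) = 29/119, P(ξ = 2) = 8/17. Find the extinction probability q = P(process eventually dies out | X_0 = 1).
q = 17/28

The pgf is f(s) = 2/7 + 29/119·s + 8/17·s². The extinction probability q is the smallest fixed point of f in [0, 1]. Setting s = f(s):
  8/17·s² + (29/119 − 1)·s + 2/7 = 0
  8/17·s² − (2/7 + 8/17)·s + 2/7 = 0
which factors as (s − 1)·(8/17·s − 2/7) = 0, giving roots s = 1 and s = (2/7)/(8/17) = 17/28.
Mean offspring μ = 29/119 + 2·8/17 = 141/119 > 1 (supercritical), so q < 1. The extinction probability is the smaller root: q = (2/7)/(8/17) = 17/28.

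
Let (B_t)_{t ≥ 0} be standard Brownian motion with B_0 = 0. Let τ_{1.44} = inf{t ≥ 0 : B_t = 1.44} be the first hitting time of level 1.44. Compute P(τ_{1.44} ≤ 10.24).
P(τ_{1.44} ≤ 10.24) = 2(1 − Φ(1.44/√10.24)) = 2(1 − Φ(0.4500)) ≈ 0.6527

By the reflection principle for standard BM, P(τ_b ≤ t) = 2 · P(B_t ≥ b). Since B_t ~ N(0, t), P(B_t ≥ 1.44) = 1 − Φ(1.44/√t) = 1 − Φ(1.44/√10.24) = 1 − Φ(0.4500) ≈ 0.32636. Doubling: P(τ_{1.44} ≤ 10.24) ≈ 2 · 0.32636 = 0.65272 ≈ 0.6527.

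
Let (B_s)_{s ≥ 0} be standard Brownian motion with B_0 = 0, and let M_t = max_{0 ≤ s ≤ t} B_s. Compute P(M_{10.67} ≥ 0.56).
P(M_{10.67} ≥ 0.56) = 2·P(B_{10.67} ≥ 0.56) = 2(1 − Φ(0.56/√10.67)) ≈ 0.8639

By the reflection principle for Brownian motion, P(M_t ≥ a) = 2 · P(B_t ≥ a) for a ≥ 0. Since B_t ~ N(0, t), P(B_t ≥ 0.56) = 1 − Φ(0.56/√t) = 1 − Φ(0.56/√10.67) = 1 − Φ(0.1714). So
  P(M_{10.67} ≥ 0.56) = 2(1 − Φ(0.1714)) ≈ 0.8639.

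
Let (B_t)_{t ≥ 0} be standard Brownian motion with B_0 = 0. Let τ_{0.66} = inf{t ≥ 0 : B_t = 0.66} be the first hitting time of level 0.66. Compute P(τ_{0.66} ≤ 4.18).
P(τ_{0.66} ≤ 4.18) = 2(1 − Φ(0.66/√4.18)) = 2(1 − Φ(0.3228)) ≈ 0.7468

By the reflection principle for standard BM, P(τ_b ≤ t) = 2 · P(B_t ≥ b). Since B_t ~ N(0, t), P(B_t ≥ 0.66) = 1 − Φ(0.66/√t) = 1 − Φ(0.66/√4.18) = 1 − Φ(0.3228) ≈ 0.37342. Doubling: P(τ_{0.66} ≤ 4.18) ≈ 2 · 0.37342 = 0.74684 ≈ 0.7468.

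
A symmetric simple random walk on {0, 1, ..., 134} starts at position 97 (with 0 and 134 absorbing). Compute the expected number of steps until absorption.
E[τ | X_0 = 97] = 3589

Let v_k = E[τ | X_0 = k]. Boundary: v_0 = v_134 = 0. Recurrence: v_k = 1 + (v_{k-1} + v_{k+1})/2 for 1 ≤ k ≤ 133. The particular solution to v_k − (v_{k-1} + v_{k+1})/2 = 1 is v_k = −k^2. Adding homogeneous solution A + B k and matching boundaries gives v_k = k (134 − k). Substituting k = 97: v_97 = 97 · 37 = 3589.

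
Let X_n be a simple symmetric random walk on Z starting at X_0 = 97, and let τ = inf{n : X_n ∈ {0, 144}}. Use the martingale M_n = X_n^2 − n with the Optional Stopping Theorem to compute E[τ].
E[τ] = 4559

M_n = X_n^2 − n is a martingale (since E[X_{n+1}^2 | F_n] = X_n^2 + 1). By OST (τ has finite mean in a bounded region), E[M_τ] = E[M_0] = X_0^2 − 0 = 97^2 = 9409. Also E[M_τ] = E[X_τ^2] − E[τ]. The walk exits at 0 or 144, with P(hit 144 first) = 97/144, so E[X_τ^2] = 144^2 · 97/144 + 0 = 13968. Thus E[τ] = E[X_τ^2] − E[M_τ] = 13968 − 9409 = 4559 = 97(144 − 97) = 4559.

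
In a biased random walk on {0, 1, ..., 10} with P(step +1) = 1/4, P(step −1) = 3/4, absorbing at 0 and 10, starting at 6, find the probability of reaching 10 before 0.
P(hit 10 before 0) = (1 − (3)^6) / (1 − (3)^10) = 91/7381

Let u_k denote P(reach 10 before 0 | start at k). Boundary: u_0 = 0, u_10 = 1. Recurrence: u_k = 1/4·u_{k+1} + 3/4·u_{k-1} for 1 ≤ k ≤ 9. Try u_k = A + B·r^k with r = q/p = (3/4)/(1/4) = 3. Substitution satisfies the recurrence; boundary conditions give:
  u_k = (1 − r^k) / (1 − r^N) = (1 − (3)^6) / (1 − (3)^10) = 91/7381.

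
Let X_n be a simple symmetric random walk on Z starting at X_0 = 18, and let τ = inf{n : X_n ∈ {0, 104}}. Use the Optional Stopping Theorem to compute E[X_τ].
E[X_τ] = 18

X_n is a martingale and τ is a bounded-mean stopping time (indeed τ is finite a.s. with bounded expectation since the walk is in a bounded region). By the OST, E[X_τ] = E[X_0] = 18. Equivalently: E[X_τ] = 104 · P(hit 104 first) + 0 · P(hit 0 first) = 104 · (18/104) = 18.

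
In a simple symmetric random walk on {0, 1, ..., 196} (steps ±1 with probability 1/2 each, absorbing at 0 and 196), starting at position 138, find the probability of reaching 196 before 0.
P(hit 196 before 0) = 138/196 = 69/98

Let u_k = P(hit 196 before 0 | start at k). Then u_0 = 0, u_196 = 1, and u_k = u_{k-1}/2 + u_{k+1}/2 for 1 ≤ k ≤ 195. This harmonic recurrence is solved by u_k = k/196, giving u_138 = 138/196 = 69/98.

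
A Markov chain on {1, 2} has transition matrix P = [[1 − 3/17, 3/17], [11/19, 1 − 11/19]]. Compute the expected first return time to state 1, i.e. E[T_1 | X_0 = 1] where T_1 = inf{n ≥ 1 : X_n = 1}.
E[T_1 | X_0 = 1] = 1/π_1 = 244/187

For an irreducible recurrent Markov chain with stationary distribution π, E[T_i | X_0 = i] = 1/π_i (Kac's formula). Here π_1 = (11/19)/(3/17 + 11/19) = (11/19)/(244/323) = 187/244, so E[T_1 | X_0 = 1] = 1/π_1 = (3/17 + 11/19)/(11/19) = (244/323)/(11/19) = 244/187.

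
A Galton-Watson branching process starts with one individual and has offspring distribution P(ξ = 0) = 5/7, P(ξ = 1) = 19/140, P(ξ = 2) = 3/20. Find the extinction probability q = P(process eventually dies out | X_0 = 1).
q = 1

Mean offspring μ = 0·5/7 + 1·19/140 + 2·3/20 = 61/140 ≤ 1. For μ ≤ 1 with offspring not concentrated at 1, the Galton-Watson process goes extinct almost surely, so q = 1.
(Algebraic check: The pgf is f(s) = 5/7 + 19/140·s + 3/20·s². The extinction probability q is the smallest fixed point of f in [0, 1]. Setting s = f(s):
  3/20·s² + (19/140 − 1)·s + 5/7 = 0
  3/20·s² − (5/7 + 3/20)·s + 5/7 = 0
which factors as (s − 1)·(3/20·s − 5/7) = 0, giving roots s = 1 and s = (5/7)/(3/20) = 100/21. Since 100/21 ≥ 1, the smallest root in [0, 1] is s = 1.)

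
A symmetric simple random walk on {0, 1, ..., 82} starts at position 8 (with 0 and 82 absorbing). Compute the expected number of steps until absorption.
E[τ | X_0 = 8] = 592

Let v_k = E[τ | X_0 = k]. Boundary: v_0 = v_82 = 0. Recurrence: v_k = 1 + (v_{k-1} + v_{k+1})/2 for 1 ≤ k ≤ 81. The particular solution to v_k − (v_{k-1} + v_{k+1})/2 = 1 is v_k = −k^2. Adding homogeneous solution A + B k and matching boundaries gives v_k = k (82 − k). Substituting k = 8: v_8 = 8 · 74 = 592.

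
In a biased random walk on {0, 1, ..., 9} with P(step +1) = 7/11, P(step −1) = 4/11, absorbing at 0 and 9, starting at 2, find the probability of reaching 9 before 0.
P(hit 9 before 0) = (1 − (4/7)^2) / (1 − (4/7)^9) = 9058973/13363821

Let u_k denote P(reach 9 before 0 | start at k). Boundary: u_0 = 0, u_9 = 1. Recurrence: u_k = 7/11·u_{k+1} + 4/11·u_{k-1} for 1 ≤ k ≤ 8. Try u_k = A + B·r^k with r = q/p = (4/11)/(7/11) = 4/7. Substitution satisfies the recurrence; boundary conditions give:
  u_k = (1 − r^k) / (1 − r^N) = (1 − (4/7)^2) / (1 − (4/7)^9) = 9058973/13363821.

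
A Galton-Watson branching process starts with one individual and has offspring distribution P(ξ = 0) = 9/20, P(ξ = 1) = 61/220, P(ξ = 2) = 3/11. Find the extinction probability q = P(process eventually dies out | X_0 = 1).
q = 1

Mean offspring μ = 0·9/20 + 1·61/220 + 2·3/11 = 181/220 ≤ 1. For μ ≤ 1 with offspring not concentrated at 1, the Galton-Watson process goes extinct almost surely, so q = 1.
(Algebraic check: The pgf is f(s) = 9/20 + 61/220·s + 3/11·s². The extinction probability q is the smallest fixed point of f in [0, 1]. Setting s = f(s):
  3/11·s² + (61/220 − 1)·s + 9/20 = 0
  3/11·s² − (9/20 + 3/11)·s + 9/20 = 0
which factors as (s − 1)·(3/11·s − 9/20) = 0, giving roots s = 1 and s = (9/20)/(3/11) = 33/20. Since 33/20 ≥ 1, the smallest root in [0, 1] is s = 1.)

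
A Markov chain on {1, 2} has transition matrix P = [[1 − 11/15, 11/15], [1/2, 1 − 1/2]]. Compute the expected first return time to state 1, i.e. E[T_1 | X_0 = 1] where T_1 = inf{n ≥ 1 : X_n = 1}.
E[T_1 | X_0 = 1] = 1/π_1 = 37/15

For an irreducible recurrent Markov chain with stationary distribution π, E[T_i | X_0 = i] = 1/π_i (Kac's formula). Here π_1 = (1/2)/(11/15 + 1/2) = (1/2)/(37/30) = 15/37, so E[T_1 | X_0 = 1] = 1/π_1 = (11/15 + 1/2)/(1/2) = (37/30)/(1/2) = 37/15.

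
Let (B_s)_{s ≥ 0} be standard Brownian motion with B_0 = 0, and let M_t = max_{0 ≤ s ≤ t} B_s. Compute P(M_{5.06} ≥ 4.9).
P(M_{5.06} ≥ 4.9) = 2·P(B_{5.06} ≥ 4.9) = 2(1 − Φ(4.9/√5.06)) ≈ 0.0294

By the reflection principle for Brownian motion, P(M_t ≥ a) = 2 · P(B_t ≥ a) for a ≥ 0. Since B_t ~ N(0, t), P(B_t ≥ 4.9) = 1 − Φ(4.9/√t) = 1 − Φ(4.9/√5.06) = 1 − Φ(2.1783). So
  P(M_{5.06} ≥ 4.9) = 2(1 − Φ(2.1783)) ≈ 0.0294.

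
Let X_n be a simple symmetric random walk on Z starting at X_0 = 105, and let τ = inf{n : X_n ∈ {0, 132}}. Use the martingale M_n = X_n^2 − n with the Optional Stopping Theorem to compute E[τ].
E[τ] = 2835

M_n = X_n^2 − n is a martingale (since E[X_{n+1}^2 | F_n] = X_n^2 + 1). By OST (τ has finite mean in a bounded region), E[M_τ] = E[M_0] = X_0^2 − 0 = 105^2 = 11025. Also E[M_τ] = E[X_τ^2] − E[τ]. The walk exits at 0 or 132, with P(hit 132 first) = 105/132, so E[X_τ^2] = 132^2 · 105/132 + 0 = 13860. Thus E[τ] = E[X_τ^2] − E[M_τ] = 13860 − 11025 = 2835 = 105(132 − 105) = 2835.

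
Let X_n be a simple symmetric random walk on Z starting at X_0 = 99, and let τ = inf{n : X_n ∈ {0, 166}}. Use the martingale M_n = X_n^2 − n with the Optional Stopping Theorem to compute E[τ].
E[τ] = 6633

M_n = X_n^2 − n is a martingale (since E[X_{n+1}^2 | F_n] = X_n^2 + 1). By OST (τ has finite mean in a bounded region), E[M_τ] = E[M_0] = X_0^2 − 0 = 99^2 = 9801. Also E[M_τ] = E[X_τ^2] − E[τ]. The walk exits at 0 or 166, with P(hit 166 first) = 99/166, so E[X_τ^2] = 166^2 · 99/166 + 0 = 16434. Thus E[τ] = E[X_τ^2] − E[M_τ] = 16434 − 9801 = 6633 = 99(166 − 99) = 6633.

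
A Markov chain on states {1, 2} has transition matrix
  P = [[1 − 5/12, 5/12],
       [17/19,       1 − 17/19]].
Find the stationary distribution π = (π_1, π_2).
π_1 = 204/299, π_2 = 95/299

Solve πP = π with π_1 + π_2 = 1. From πP = π: π_1 · (1 − 5/12) + π_2 · 17/19 = π_1 ⇒ π_2 · 17/19 = π_1 · 5/12 ⇒ π_2/π_1 = (5/12)/(17/19) = 95/204. Together with π_1 + π_2 = 1:
  π_1 = (17/19)/(5/12 + 17/19) = (17/19)/(299/228) = 204/299,
  π_2 = (5/12)/(5/12 + 17/19) = (5/12)/(299/228) = 95/299.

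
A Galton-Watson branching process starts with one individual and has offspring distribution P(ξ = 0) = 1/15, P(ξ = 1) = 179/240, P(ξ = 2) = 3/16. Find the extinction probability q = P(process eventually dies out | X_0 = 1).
q = 16/45

The pgf is f(s) = 1/15 + 179/240·s + 3/16·s². The extinction probability q is the smallest fixed point of f in [0, 1]. Setting s = f(s):
  3/16·s² + (179/240 − 1)·s + 1/15 = 0
  3/16·s² − (1/15 + 3/16)·s + 1/15 = 0
which factors as (s − 1)·(3/16·s − 1/15) = 0, giving roots s = 1 and s = (1/15)/(3/16) = 16/45.
Mean offspring μ = 179/240 + 2·3/16 = 269/240 > 1 (supercritical), so q < 1. The extinction probability is the smaller root: q = (1/15)/(3/16) = 16/45.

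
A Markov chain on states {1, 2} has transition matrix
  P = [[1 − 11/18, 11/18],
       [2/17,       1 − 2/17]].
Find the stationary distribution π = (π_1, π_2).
π_1 = 36/223, π_2 = 187/223

Solve πP = π with π_1 + π_2 = 1. From πP = π: π_1 · (1 − 11/18) + π_2 · 2/17 = π_1 ⇒ π_2 · 2/17 = π_1 · 11/18 ⇒ π_2/π_1 = (11/18)/(2/17) = 187/36. Together with π_1 + π_2 = 1:
  π_1 = (2/17)/(11/18 + 2/17) = (2/17)/(223/306) = 36/223,
  π_2 = (11/18)/(11/18 + 2/17) = (11/18)/(223/306) = 187/223.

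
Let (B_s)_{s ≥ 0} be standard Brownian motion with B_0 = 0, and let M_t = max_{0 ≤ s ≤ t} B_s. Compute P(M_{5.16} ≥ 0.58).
P(M_{5.16} ≥ 0.58) = 2·P(B_{5.16} ≥ 0.58) = 2(1 − Φ(0.58/√5.16)) ≈ 0.7985

By the reflection principle for Brownian motion, P(M_t ≥ a) = 2 · P(B_t ≥ a) for a ≥ 0. Since B_t ~ N(0, t), P(B_t ≥ 0.58) = 1 − Φ(0.58/√t) = 1 − Φ(0.58/√5.16) = 1 − Φ(0.2553). So
  P(M_{5.16} ≥ 0.58) = 2(1 − Φ(0.2553)) ≈ 0.7985.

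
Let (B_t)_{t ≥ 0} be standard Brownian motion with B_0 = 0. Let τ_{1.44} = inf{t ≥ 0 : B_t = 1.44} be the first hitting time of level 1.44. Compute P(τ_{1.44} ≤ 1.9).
P(τ_{1.44} ≤ 1.9) = 2(1 − Φ(1.44/√1.9)) = 2(1 − Φ(1.0447)) ≈ 0.2962

By the reflection principle for standard BM, P(τ_b ≤ t) = 2 · P(B_t ≥ b). Since B_t ~ N(0, t), P(B_t ≥ 1.44) = 1 − Φ(1.44/√t) = 1 − Φ(1.44/√1.9) = 1 − Φ(1.0447) ≈ 0.14808. Doubling: P(τ_{1.44} ≤ 1.9) ≈ 2 · 0.14808 = 0.29616 ≈ 0.2962.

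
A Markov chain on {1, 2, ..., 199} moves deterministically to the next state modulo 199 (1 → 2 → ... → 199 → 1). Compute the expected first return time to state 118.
E[T_118 | X_0 = 118] = 199

The chain cycles deterministically, so starting at state 118 it returns in exactly 199 steps. Equivalently, the stationary distribution is uniform π_j = 1/199 for every state j, so by Kac's formula E[T_118] = 1/π_118 = 199.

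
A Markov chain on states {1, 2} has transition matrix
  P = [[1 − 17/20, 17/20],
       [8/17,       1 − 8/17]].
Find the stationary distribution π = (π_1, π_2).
π_1 = 160/449, π_2 = 289/449

Solve πP = π with π_1 + π_2 = 1. From πP = π: π_1 · (1 − 17/20) + π_2 · 8/17 = π_1 ⇒ π_2 · 8/17 = π_1 · 17/20 ⇒ π_2/π_1 = (17/20)/(8/17) = 289/160. Together with π_1 + π_2 = 1:
  π_1 = (8/17)/(17/20 + 8/17) = (8/17)/(449/340) = 160/449,
  π_2 = (17/20)/(17/20 + 8/17) = (17/20)/(449/340) = 289/449.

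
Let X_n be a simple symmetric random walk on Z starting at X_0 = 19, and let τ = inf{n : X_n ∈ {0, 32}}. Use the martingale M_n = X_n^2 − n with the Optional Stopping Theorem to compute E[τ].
E[τ] = 247

M_n = X_n^2 − n is a martingale (since E[X_{n+1}^2 | F_n] = X_n^2 + 1). By OST (τ has finite mean in a bounded region), E[M_τ] = E[M_0] = X_0^2 − 0 = 19^2 = 361. Also E[M_τ] = E[X_τ^2] − E[τ]. The walk exits at 0 or 32, with P(hit 32 first) = 19/32, so E[X_τ^2] = 32^2 · 19/32 + 0 = 608. Thus E[τ] = E[X_τ^2] − E[M_τ] = 608 − 361 = 247 = 19(32 − 19) = 247.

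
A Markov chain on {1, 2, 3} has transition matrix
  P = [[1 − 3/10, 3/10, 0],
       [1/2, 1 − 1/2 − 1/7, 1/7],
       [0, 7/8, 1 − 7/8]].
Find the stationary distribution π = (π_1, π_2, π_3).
π = (245/416, 147/416, 3/52)

This is a birth-death chain on three states, which satisfies detailed balance: π_1 · P_{12} = π_2 · P_{21} and π_2 · P_{23} = π_3 · P_{32}.
From π_1 · 3/10 = π_2 · 1/2: π_2/π_1 = (3/10)/(1/2) = 3/5.
From π_2 · 1/7 = π_3 · 7/8: π_3/π_2 = (1/7)/(7/8) = 8/49.
Take π_1 proportional to 1; then unnormalized π = (1, 3/5, 24/245). Normalize by dividing by the sum 416/245:
  π = (245/416, 147/416, 3/52).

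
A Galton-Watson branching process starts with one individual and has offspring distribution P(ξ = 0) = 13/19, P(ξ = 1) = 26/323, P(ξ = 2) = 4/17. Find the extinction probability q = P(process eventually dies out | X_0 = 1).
q = 1

Mean offspring μ = 0·13/19 + 1·26/323 + 2·4/17 = 178/323 ≤ 1. For μ ≤ 1 with offspring not concentrated at 1, the Galton-Watson process goes extinct almost surely, so q = 1.
(Algebraic check: The pgf is f(s) = 13/19 + 26/323·s + 4/17·s². The extinction probability q is the smallest fixed point of f in [0, 1]. Setting s = f(s):
  4/17·s² + (26/323 − 1)·s + 13/19 = 0
  4/17·s² − (13/19 + 4/17)·s + 13/19 = 0
which factors as (s − 1)·(4/17·s − 13/19) = 0, giving roots s = 1 and s = (13/19)/(4/17) = 221/76. Since 221/76 ≥ 1, the smallest root in [0, 1] is s = 1.)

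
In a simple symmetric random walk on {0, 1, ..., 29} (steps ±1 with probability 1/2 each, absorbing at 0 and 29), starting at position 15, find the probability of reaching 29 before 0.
P(hit 29 before 0) = 15/29

Let u_k = P(hit 29 before 0 | start at k). Then u_0 = 0, u_29 = 1, and u_k = u_{k-1}/2 + u_{k+1}/2 for 1 ≤ k ≤ 28. This harmonic recurrence is solved by u_k = k/29, giving u_15 = 15/29.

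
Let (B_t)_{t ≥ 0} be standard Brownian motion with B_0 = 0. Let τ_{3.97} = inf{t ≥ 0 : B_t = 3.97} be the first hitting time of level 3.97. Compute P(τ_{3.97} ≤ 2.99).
P(τ_{3.97} ≤ 2.99) = 2(1 − Φ(3.97/√2.99)) = 2(1 − Φ(2.2959)) ≈ 0.0217

By the reflection principle for standard BM, P(τ_b ≤ t) = 2 · P(B_t ≥ b). Since B_t ~ N(0, t), P(B_t ≥ 3.97) = 1 − Φ(3.97/√t) = 1 − Φ(3.97/√2.99) = 1 − Φ(2.2959) ≈ 0.01084. Doubling: P(τ_{3.97} ≤ 2.99) ≈ 2 · 0.01084 = 0.02168 ≈ 0.0217.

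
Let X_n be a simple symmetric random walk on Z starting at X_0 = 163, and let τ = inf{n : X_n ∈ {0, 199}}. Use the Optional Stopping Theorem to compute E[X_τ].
E[X_τ] = 163

X_n is a martingale and τ is a bounded-mean stopping time (indeed τ is finite a.s. with bounded expectation since the walk is in a bounded region). By the OST, E[X_τ] = E[X_0] = 163. Equivalently: E[X_τ] = 199 · P(hit 199 first) + 0 · P(hit 0 first) = 199 · (163/199) = 163.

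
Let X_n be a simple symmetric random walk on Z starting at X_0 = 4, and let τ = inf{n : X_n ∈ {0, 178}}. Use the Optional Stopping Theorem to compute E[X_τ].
E[X_τ] = 4

X_n is a martingale and τ is a bounded-mean stopping time (indeed τ is finite a.s. with bounded expectation since the walk is in a bounded region). By the OST, E[X_τ] = E[X_0] = 4. Equivalently: E[X_τ] = 178 · P(hit 178 first) + 0 · P(hit 0 first) = 178 · (4/178) = 4.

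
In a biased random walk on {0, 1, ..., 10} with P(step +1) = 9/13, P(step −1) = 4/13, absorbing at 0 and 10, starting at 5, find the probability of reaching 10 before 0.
P(hit 10 before 0) = (1 − (4/9)^5) / (1 − (4/9)^10) = 59049/60073

Let u_k denote P(reach 10 before 0 | start at k). Boundary: u_0 = 0, u_10 = 1. Recurrence: u_k = 9/13·u_{k+1} + 4/13·u_{k-1} for 1 ≤ k ≤ 9. Try u_k = A + B·r^k with r = q/p = (4/13)/(9/13) = 4/9. Substitution satisfies the recurrence; boundary conditions give:
  u_k = (1 − r^k) / (1 − r^N) = (1 − (4/9)^5) / (1 − (4/9)^10) = 59049/60073.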